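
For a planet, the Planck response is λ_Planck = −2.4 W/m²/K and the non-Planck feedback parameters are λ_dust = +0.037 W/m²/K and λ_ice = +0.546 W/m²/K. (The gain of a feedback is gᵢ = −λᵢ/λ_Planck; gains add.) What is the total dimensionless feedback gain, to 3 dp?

0.243

Convert to gains: g_dust = 0.037/2.4 = 0.01542; g_ice = 0.546/2.4 = 0.2275.
Total gain g = 0.24292.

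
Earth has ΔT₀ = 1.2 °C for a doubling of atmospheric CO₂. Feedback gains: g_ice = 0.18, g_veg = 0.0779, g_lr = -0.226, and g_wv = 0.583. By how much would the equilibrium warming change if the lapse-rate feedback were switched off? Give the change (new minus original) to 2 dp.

Original: g = 0.6149, ΔT = 1.2/(1−0.6149) = 3.1161 °C.
Without lapse-rate: g' = 0.8409, ΔT' = 1.2/(1−0.8409) = 7.5424 °C.
Change = 7.5424 − 3.1161 = 4.43 °C.

4.43 °C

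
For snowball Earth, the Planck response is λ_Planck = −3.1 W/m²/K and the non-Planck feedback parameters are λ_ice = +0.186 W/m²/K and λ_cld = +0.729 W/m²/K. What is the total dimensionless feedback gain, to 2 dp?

0.30

Convert to gains: g_ice = 0.186/3.1 = 0.06; g_cld = 0.729/3.1 = 0.2352.
Total gain g = 0.2952.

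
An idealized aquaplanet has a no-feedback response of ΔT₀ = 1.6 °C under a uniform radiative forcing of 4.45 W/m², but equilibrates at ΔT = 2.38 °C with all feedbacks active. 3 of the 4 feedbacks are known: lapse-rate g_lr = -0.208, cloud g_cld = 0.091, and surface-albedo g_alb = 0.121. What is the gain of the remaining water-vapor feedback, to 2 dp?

0.32

Amplification A = ΔT/ΔT₀ = 2.38/1.6 = 1.487.
Total gain g = 1 − 1/A = 1 − 1/1.487 = 0.3275.
Known gains sum to -0.208 + 0.091 + 0.121 = 0.004.
g_wv = 0.3275 − 0.004 = 0.32.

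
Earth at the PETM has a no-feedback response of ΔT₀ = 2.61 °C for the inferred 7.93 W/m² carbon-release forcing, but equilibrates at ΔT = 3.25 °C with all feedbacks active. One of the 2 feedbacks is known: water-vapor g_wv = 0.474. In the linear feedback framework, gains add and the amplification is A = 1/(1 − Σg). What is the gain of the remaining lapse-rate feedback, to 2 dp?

-0.28

Amplification A = ΔT/ΔT₀ = 3.25/2.61 = 1.245.
Total gain g = 1 − 1/A = 1 − 1/1.245 = 0.1968.
The known gain is 0.474.
g_lr = 0.1968 − 0.474 = -0.28.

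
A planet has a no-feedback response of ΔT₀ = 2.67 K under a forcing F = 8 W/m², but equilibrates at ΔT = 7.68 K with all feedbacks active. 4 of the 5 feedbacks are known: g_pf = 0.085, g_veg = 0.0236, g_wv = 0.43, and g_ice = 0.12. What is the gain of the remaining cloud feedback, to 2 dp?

Amplification A = ΔT/ΔT₀ = 7.68/2.67 = 2.876.
Total gain g = 1 − 1/A = 1 − 1/2.876 = 0.6523.
Known gains sum to 0.085 + 0.0236 + 0.43 + 0.12 = 0.6586.
g_cld = 0.6523 − 0.6586 = -0.01.

-0.01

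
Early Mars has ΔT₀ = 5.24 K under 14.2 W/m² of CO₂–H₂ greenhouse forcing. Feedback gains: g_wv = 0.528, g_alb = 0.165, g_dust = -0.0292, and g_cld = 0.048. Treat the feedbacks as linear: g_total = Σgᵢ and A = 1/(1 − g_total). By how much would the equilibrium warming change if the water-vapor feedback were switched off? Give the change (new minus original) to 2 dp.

-11.76 K

Original: g = 0.7118, ΔT = 5.24/(1−0.7118) = 18.1818 K.
Without water-vapor: g' = 0.1838, ΔT' = 5.24/(1−0.1838) = 6.4200 K.
Change = 6.4200 − 18.1818 = -11.76 K.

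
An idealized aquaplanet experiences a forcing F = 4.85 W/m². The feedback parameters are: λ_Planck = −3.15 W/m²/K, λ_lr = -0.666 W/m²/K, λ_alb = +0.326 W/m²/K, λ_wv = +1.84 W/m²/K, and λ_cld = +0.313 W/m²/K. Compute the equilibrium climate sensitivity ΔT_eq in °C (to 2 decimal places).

3.63 °C

Net feedback parameter λ = (−3.15) + (-0.666) + (+0.326) + (+1.84) + (+0.313) = -1.337 W/m²/K.
ΔT = −F/λ = −4.85/(-1.337) = 3.63 °C.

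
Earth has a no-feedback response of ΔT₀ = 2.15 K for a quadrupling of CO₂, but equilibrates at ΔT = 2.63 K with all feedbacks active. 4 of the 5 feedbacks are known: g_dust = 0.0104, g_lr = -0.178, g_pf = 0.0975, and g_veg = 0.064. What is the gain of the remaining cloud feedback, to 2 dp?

Amplification A = ΔT/ΔT₀ = 2.63/2.15 = 1.223.
Total gain g = 1 − 1/A = 1 − 1/1.223 = 0.1823.
Known gains sum to 0.0104 − 0.178 + 0.0975 + 0.064 = -0.0061.
g_cld = 0.1823 + 0.0061 = 0.19.

0.19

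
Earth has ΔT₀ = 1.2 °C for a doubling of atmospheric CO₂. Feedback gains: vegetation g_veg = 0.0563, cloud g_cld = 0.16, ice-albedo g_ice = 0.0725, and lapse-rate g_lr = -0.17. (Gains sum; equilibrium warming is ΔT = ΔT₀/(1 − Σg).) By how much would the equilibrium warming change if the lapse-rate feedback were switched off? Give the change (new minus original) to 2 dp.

Original: g = 0.1188, ΔT = 1.2/(1−0.1188) = 1.3618 °C.
Without lapse-rate: g' = 0.2888, ΔT' = 1.2/(1−0.2888) = 1.6873 °C.
Change = 1.6873 − 1.3618 = 0.33 °C.

0.33 °C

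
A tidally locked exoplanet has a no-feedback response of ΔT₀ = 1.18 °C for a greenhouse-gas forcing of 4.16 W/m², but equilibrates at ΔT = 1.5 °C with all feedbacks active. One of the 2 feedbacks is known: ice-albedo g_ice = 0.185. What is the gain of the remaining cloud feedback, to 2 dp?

0.03

Amplification A = ΔT/ΔT₀ = 1.5/1.18 = 1.271.
Total gain g = 1 − 1/A = 1 − 1/1.271 = 0.2132.
The known gain is 0.185.
g_cld = 0.2132 − 0.185 = 0.03.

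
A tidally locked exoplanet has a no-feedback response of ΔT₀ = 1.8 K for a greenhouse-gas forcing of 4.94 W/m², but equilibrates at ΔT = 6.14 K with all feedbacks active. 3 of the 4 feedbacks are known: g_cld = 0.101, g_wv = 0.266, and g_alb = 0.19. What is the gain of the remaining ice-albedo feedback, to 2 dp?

0.15

Amplification A = ΔT/ΔT₀ = 6.14/1.8 = 3.411.
Total gain g = 1 − 1/A = 1 − 1/3.411 = 0.7068.
Known gains sum to 0.101 + 0.266 + 0.19 = 0.557.
g_ice = 0.7068 − 0.557 = 0.15.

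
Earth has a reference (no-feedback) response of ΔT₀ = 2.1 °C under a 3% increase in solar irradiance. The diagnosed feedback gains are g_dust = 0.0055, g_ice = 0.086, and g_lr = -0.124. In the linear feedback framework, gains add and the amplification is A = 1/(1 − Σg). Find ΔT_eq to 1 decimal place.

2.0 °C

Total gain g = 0.0055 + 0.086 − 0.124 = -0.0325.
Amplification A = 1/(1 + 0.0325) = 0.9685.
ΔT = 2.1 × 0.9685 = 2.0 °C.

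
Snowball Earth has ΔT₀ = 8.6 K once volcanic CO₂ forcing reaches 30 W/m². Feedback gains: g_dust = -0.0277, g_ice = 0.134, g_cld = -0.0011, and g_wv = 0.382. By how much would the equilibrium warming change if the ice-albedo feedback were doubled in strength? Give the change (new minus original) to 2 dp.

5.93 K

Original: g = 0.4872, ΔT = 8.6/(1−0.4872) = 16.7707 K.
With doubled ice-albedo: g' = 0.6212, ΔT' = 8.6/(1−0.6212) = 22.7033 K.
Change = 22.7033 − 16.7707 = 5.93 K.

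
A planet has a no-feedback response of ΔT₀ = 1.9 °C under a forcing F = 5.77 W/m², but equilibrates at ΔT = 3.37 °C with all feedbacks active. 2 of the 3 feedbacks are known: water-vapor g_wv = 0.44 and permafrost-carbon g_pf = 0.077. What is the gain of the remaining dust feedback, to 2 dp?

-0.08

Amplification A = ΔT/ΔT₀ = 3.37/1.9 = 1.774.
Total gain g = 1 − 1/A = 1 − 1/1.774 = 0.4363.
Known gains sum to 0.44 + 0.077 = 0.517.
g_dust = 0.4363 − 0.517 = -0.08.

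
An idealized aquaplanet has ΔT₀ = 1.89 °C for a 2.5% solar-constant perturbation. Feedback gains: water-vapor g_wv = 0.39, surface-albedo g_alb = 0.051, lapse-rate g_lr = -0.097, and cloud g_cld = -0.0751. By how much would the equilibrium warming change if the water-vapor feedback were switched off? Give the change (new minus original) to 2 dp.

Original: g = 0.2689, ΔT = 1.89/(1−0.2689) = 2.5851 °C.
Without water-vapor: g' = -0.1211, ΔT' = 1.89/(1+0.1211) = 1.6858 °C.
Change = 1.6858 − 2.5851 = -0.90 °C.

-0.90 °C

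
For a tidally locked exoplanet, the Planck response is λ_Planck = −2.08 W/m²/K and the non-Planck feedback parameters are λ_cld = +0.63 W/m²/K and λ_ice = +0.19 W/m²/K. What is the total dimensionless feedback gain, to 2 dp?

Convert to gains: g_cld = 0.63/2.08 = 0.3029; g_ice = 0.19/2.08 = 0.09135.
Total gain g = 0.39425.

0.39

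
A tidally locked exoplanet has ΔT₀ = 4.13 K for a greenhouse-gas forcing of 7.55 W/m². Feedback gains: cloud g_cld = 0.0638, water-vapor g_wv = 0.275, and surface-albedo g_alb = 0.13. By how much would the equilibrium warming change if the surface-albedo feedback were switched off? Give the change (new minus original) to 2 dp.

-1.53 K

Original: g = 0.4688, ΔT = 4.13/(1−0.4688) = 7.7748 K.
Without surface-albedo: g' = 0.3388, ΔT' = 4.13/(1−0.3388) = 6.2462 K.
Change = 6.2462 − 7.7748 = -1.53 K.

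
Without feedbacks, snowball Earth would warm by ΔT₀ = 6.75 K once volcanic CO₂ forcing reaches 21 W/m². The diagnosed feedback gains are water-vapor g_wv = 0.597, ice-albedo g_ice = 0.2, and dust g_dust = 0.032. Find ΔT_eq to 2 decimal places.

Total gain g = 0.597 + 0.2 + 0.032 = 0.829.
Amplification A = 1/(1 − 0.829) = 5.848.
ΔT = 6.75 × 5.848 = 39.47 K.

39.47 K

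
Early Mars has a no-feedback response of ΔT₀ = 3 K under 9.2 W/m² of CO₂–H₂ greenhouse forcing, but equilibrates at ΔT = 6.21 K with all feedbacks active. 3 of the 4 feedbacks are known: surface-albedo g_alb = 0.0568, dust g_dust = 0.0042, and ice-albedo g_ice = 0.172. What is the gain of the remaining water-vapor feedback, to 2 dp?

0.28

Amplification A = ΔT/ΔT₀ = 6.21/3 = 2.07.
Total gain g = 1 − 1/A = 1 − 1/2.07 = 0.5169.
Known gains sum to 0.0568 + 0.0042 + 0.172 = 0.233.
g_wv = 0.5169 − 0.233 = 0.28.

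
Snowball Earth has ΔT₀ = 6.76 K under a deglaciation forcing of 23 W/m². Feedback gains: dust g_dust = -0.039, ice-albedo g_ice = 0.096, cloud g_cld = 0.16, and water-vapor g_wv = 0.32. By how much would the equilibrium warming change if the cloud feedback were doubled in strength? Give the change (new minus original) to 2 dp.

Original: g = 0.537, ΔT = 6.76/(1−0.537) = 14.6004 K.
With doubled cloud: g' = 0.697, ΔT' = 6.76/(1−0.697) = 22.3102 K.
Change = 22.3102 − 14.6004 = 7.71 K.

7.71 K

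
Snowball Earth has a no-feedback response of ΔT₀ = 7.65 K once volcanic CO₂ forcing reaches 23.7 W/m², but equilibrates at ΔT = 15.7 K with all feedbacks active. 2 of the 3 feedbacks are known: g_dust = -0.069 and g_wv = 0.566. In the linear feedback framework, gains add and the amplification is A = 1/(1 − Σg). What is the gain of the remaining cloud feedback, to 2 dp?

0.02

Amplification A = ΔT/ΔT₀ = 15.7/7.65 = 2.052.
Total gain g = 1 − 1/A = 1 − 1/2.052 = 0.5127.
Known gains sum to -0.069 + 0.566 = 0.497.
g_cld = 0.5127 − 0.497 = 0.02.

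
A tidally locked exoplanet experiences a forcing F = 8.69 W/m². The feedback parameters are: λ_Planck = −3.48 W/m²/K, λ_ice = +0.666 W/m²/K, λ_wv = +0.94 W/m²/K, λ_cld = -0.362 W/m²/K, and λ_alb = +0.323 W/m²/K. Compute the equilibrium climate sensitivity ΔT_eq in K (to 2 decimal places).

Net feedback parameter λ = (−3.48) + (+0.666) + (+0.94) + (-0.362) + (+0.323) = -1.913 W/m²/K.
ΔT = −F/λ = −8.69/(-1.913) = 4.54 K.

4.54 K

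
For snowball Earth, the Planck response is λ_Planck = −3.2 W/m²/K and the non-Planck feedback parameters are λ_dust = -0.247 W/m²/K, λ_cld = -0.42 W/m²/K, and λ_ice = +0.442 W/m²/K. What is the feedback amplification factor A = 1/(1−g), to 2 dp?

0.93

Convert to gains: g_dust = -0.247/3.2 = -0.07719; g_cld = -0.42/3.2 = -0.1312; g_ice = 0.442/3.2 = 0.1381.
Total gain g = -0.07029.
A = 1/(1 + 0.07029) = 0.93.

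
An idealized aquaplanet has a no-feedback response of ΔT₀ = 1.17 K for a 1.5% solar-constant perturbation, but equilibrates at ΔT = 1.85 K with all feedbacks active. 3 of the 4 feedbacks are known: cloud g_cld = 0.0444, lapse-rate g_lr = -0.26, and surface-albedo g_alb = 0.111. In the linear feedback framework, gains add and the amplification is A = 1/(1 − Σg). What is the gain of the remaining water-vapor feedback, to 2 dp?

0.47

Amplification A = ΔT/ΔT₀ = 1.85/1.17 = 1.581.
Total gain g = 1 − 1/A = 1 − 1/1.581 = 0.3675.
Known gains sum to 0.0444 − 0.26 + 0.111 = -0.1046.
g_wv = 0.3675 + 0.1046 = 0.47.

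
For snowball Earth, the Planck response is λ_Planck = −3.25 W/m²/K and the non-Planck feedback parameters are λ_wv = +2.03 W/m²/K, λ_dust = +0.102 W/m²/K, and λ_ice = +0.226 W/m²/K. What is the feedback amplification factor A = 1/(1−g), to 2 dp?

3.64

Convert to gains: g_wv = 2.03/3.25 = 0.6246; g_dust = 0.102/3.25 = 0.03138; g_ice = 0.226/3.25 = 0.06954.
Total gain g = 0.72552.
A = 1/(1 − 0.72552) = 3.64.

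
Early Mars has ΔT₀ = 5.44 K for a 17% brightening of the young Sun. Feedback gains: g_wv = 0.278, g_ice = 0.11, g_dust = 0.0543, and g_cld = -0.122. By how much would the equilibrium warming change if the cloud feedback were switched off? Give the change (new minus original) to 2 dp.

1.75 K

Original: g = 0.3203, ΔT = 5.44/(1−0.3203) = 8.0035 K.
Without cloud: g' = 0.4423, ΔT' = 5.44/(1−0.4423) = 9.7543 K.
Change = 9.7543 − 8.0035 = 1.75 K.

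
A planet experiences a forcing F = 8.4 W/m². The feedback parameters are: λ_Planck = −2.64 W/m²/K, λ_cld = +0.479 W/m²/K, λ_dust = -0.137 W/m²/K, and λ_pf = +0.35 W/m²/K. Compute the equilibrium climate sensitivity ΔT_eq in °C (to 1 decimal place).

Net feedback parameter λ = (−2.64) + (+0.479) + (-0.137) + (+0.35) = -1.948 W/m²/K.
ΔT = −F/λ = −8.4/(-1.948) = 4.3 °C.

4.3 °C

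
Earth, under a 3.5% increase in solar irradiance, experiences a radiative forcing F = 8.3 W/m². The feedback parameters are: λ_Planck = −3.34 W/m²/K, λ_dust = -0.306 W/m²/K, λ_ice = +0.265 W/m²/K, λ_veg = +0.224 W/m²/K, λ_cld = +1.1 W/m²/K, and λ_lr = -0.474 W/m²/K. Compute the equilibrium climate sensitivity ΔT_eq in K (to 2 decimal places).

Net feedback parameter λ = (−3.34) + (-0.306) + (+0.265) + (+0.224) + (+1.1) + (-0.474) = -2.531 W/m²/K.
ΔT = −F/λ = −8.3/(-2.531) = 3.28 K.

3.28 K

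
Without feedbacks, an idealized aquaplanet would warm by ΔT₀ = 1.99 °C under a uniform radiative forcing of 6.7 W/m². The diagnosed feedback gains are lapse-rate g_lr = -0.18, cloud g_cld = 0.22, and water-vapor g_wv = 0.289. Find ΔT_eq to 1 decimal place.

3.0 °C

Total gain g = -0.18 + 0.22 + 0.289 = 0.329.
Amplification A = 1/(1 − 0.329) = 1.49.
ΔT = 1.99 × 1.49 = 3.0 °C.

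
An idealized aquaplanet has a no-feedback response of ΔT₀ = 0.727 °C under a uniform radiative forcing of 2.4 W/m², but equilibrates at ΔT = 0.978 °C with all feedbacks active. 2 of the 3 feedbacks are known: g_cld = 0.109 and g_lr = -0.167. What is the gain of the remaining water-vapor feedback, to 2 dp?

0.31

Amplification A = ΔT/ΔT₀ = 0.978/0.727 = 1.345.
Total gain g = 1 − 1/A = 1 − 1/1.345 = 0.2565.
Known gains sum to 0.109 − 0.167 = -0.058.
g_wv = 0.2565 + 0.058 = 0.31.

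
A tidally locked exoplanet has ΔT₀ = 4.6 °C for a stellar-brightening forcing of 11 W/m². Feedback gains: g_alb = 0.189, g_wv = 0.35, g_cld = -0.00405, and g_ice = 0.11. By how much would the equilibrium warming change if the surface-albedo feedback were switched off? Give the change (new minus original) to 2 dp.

-4.50 °C

Original: g = 0.64495, ΔT = 4.6/(1−0.64495) = 12.9559 °C.
Without surface-albedo: g' = 0.45595, ΔT' = 4.6/(1−0.45595) = 8.4551 °C.
Change = 8.4551 − 12.9559 = -4.50 °C.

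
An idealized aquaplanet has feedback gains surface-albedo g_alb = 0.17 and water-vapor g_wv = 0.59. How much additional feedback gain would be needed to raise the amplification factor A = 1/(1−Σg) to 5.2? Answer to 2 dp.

0.05

Current total gain = 0.76.
Target gain for A = 5.2: g* = 1 − 1/5.2 = 0.8077.
Additional gain needed = 0.8077 − 0.76 = 0.05.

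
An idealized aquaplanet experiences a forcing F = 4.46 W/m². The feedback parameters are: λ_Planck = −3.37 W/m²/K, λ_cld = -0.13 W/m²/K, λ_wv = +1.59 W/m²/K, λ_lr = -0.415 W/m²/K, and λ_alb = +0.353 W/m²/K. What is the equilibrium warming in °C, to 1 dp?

2.3 °C

Net feedback parameter λ = (−3.37) + (-0.13) + (+1.59) + (-0.415) + (+0.353) = -1.972 W/m²/K.
ΔT = −F/λ = −4.46/(-1.972) = 2.3 °C.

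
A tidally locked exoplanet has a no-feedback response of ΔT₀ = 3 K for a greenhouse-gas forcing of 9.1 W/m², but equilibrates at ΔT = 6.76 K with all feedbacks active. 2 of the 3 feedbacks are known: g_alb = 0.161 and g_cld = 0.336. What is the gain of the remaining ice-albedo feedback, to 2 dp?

0.06

Amplification A = ΔT/ΔT₀ = 6.76/3 = 2.253.
Total gain g = 1 − 1/A = 1 − 1/2.253 = 0.5561.
Known gains sum to 0.161 + 0.336 = 0.497.
g_ice = 0.5561 − 0.497 = 0.06.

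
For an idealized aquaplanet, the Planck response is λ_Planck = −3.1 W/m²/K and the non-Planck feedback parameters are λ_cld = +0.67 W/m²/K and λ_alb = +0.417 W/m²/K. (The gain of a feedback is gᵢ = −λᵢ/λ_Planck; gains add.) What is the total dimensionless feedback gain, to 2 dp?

Convert to gains: g_cld = 0.67/3.1 = 0.2161; g_alb = 0.417/3.1 = 0.1345.
Total gain g = 0.3506.

0.35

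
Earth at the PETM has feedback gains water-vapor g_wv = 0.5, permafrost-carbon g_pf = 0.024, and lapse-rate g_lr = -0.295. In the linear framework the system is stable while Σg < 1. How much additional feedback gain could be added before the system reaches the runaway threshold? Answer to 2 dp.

Current total gain = 0.5 + 0.024 − 0.295 = 0.229.
Margin to runaway = 1 − 0.229 = 0.77.

0.77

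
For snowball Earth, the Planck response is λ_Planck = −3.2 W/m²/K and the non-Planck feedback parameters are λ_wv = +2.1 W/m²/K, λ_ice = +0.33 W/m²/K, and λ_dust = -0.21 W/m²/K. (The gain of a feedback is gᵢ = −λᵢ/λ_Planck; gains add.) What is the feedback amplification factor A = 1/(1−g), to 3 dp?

3.265

Convert to gains: g_wv = 2.1/3.2 = 0.6562; g_ice = 0.33/3.2 = 0.1031; g_dust = -0.21/3.2 = -0.06562.
Total gain g = 0.69368.
A = 1/(1 − 0.69368) = 3.265.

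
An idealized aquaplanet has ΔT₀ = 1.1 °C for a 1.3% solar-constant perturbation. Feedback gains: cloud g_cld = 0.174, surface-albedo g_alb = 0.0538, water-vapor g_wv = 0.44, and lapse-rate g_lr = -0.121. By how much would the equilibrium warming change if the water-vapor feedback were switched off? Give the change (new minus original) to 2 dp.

Original: g = 0.5468, ΔT = 1.1/(1−0.5468) = 2.4272 °C.
Without water-vapor: g' = 0.1068, ΔT' = 1.1/(1−0.1068) = 1.2315 °C.
Change = 1.2315 − 2.4272 = -1.20 °C.

-1.20 °C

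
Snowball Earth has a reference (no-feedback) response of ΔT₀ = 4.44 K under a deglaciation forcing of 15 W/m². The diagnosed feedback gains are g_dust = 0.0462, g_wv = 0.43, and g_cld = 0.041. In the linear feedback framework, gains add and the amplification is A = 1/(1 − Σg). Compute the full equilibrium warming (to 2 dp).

9.20 K

Total gain g = 0.0462 + 0.43 + 0.041 = 0.5172.
Amplification A = 1/(1 − 0.5172) = 2.071.
ΔT = 4.44 × 2.071 = 9.20 K.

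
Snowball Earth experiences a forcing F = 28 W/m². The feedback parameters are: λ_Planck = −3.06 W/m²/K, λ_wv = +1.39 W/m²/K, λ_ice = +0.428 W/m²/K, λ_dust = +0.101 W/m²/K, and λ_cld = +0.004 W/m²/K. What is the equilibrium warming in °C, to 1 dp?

Net feedback parameter λ = (−3.06) + (+1.39) + (+0.428) + (+0.101) + (+0.004) = -1.137 W/m²/K.
ΔT = −F/λ = −28/(-1.137) = 24.6 °C.

24.6 °C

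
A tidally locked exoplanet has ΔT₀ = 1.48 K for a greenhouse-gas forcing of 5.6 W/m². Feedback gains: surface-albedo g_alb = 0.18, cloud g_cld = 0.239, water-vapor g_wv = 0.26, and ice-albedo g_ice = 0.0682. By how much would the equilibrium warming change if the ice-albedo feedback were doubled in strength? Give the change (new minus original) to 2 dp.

2.16 K

Original: g = 0.7472, ΔT = 1.48/(1−0.7472) = 5.8544 K.
With doubled ice-albedo: g' = 0.8154, ΔT' = 1.48/(1−0.8154) = 8.0173 K.
Change = 8.0173 − 5.8544 = 2.16 K.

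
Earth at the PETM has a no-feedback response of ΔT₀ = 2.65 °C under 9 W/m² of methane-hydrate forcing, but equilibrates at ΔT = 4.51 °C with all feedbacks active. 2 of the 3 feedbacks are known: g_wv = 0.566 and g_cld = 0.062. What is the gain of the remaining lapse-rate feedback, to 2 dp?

-0.22

Amplification A = ΔT/ΔT₀ = 4.51/2.65 = 1.702.
Total gain g = 1 − 1/A = 1 − 1/1.702 = 0.4125.
Known gains sum to 0.566 + 0.062 = 0.628.
g_lr = 0.4125 − 0.628 = -0.22.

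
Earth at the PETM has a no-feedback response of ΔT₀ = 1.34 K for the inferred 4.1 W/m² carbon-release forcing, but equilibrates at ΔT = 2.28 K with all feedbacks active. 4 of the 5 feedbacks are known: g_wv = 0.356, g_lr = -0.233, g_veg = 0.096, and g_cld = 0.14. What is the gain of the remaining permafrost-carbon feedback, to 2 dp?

0.05

Amplification A = ΔT/ΔT₀ = 2.28/1.34 = 1.701.
Total gain g = 1 − 1/A = 1 − 1/1.701 = 0.4121.
Known gains sum to 0.356 − 0.233 + 0.096 + 0.14 = 0.359.
g_pf = 0.4121 − 0.359 = 0.05.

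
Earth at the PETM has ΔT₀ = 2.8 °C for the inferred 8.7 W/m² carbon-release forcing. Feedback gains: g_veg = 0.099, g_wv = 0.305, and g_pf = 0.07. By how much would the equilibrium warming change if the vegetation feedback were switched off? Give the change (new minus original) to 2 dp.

Original: g = 0.474, ΔT = 2.8/(1−0.474) = 5.3232 °C.
Without vegetation: g' = 0.375, ΔT' = 2.8/(1−0.375) = 4.4800 °C.
Change = 4.4800 − 5.3232 = -0.84 °C.

-0.84 °C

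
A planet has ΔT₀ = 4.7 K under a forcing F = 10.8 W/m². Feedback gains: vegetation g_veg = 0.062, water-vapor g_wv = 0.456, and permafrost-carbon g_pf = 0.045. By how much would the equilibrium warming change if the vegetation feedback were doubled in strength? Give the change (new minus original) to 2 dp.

Original: g = 0.563, ΔT = 4.7/(1−0.563) = 10.7551 K.
With doubled vegetation: g' = 0.625, ΔT' = 4.7/(1−0.625) = 12.5333 K.
Change = 12.5333 − 10.7551 = 1.78 K.

1.78 K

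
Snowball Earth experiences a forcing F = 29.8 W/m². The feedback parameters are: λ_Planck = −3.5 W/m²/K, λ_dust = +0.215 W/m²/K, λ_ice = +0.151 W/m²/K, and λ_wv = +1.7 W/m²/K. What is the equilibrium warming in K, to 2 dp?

Net feedback parameter λ = (−3.5) + (+0.215) + (+0.151) + (+1.7) = -1.434 W/m²/K.
ΔT = −F/λ = −29.8/(-1.434) = 20.78 K.

20.78 K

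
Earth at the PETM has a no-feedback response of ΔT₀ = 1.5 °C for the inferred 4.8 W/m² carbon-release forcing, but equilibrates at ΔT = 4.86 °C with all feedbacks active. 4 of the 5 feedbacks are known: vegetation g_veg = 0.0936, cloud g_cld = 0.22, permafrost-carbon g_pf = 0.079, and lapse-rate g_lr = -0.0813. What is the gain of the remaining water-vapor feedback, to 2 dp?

0.38

Amplification A = ΔT/ΔT₀ = 4.86/1.5 = 3.24.
Total gain g = 1 − 1/A = 1 − 1/3.24 = 0.6914.
Known gains sum to 0.0936 + 0.22 + 0.079 − 0.0813 = 0.3113.
g_wv = 0.6914 − 0.3113 = 0.38.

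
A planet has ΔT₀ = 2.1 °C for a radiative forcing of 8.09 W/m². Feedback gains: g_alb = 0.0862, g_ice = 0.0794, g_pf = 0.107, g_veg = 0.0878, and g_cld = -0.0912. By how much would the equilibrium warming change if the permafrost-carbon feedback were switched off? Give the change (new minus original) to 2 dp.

Original: g = 0.2692, ΔT = 2.1/(1−0.2692) = 2.8736 °C.
Without permafrost-carbon: g' = 0.1622, ΔT' = 2.1/(1−0.1622) = 2.5066 °C.
Change = 2.5066 − 2.8736 = -0.37 °C.

-0.37 °C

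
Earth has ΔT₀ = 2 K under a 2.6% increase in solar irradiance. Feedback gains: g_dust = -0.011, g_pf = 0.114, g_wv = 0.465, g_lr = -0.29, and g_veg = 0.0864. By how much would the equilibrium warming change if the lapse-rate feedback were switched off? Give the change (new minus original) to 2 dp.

Original: g = 0.3644, ΔT = 2/(1−0.3644) = 3.1466 K.
Without lapse-rate: g' = 0.6544, ΔT' = 2/(1−0.6544) = 5.7870 K.
Change = 5.7870 − 3.1466 = 2.64 K.

2.64 K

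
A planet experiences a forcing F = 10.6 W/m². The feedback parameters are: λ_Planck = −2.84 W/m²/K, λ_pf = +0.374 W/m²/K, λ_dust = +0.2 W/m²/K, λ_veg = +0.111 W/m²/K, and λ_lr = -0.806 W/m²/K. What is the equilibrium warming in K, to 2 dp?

3.58 K

Net feedback parameter λ = (−2.84) + (+0.374) + (+0.2) + (+0.111) + (-0.806) = -2.961 W/m²/K.
ΔT = −F/λ = −10.6/(-2.961) = 3.58 K.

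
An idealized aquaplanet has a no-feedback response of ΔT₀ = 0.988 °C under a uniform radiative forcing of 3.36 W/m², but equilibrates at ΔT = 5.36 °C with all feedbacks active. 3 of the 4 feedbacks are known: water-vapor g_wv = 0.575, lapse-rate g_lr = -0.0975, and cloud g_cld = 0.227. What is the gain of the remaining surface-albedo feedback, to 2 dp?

Amplification A = ΔT/ΔT₀ = 5.36/0.988 = 5.425.
Total gain g = 1 − 1/A = 1 − 1/5.425 = 0.8157.
Known gains sum to 0.575 − 0.0975 + 0.227 = 0.7045.
g_alb = 0.8157 − 0.7045 = 0.11.

0.11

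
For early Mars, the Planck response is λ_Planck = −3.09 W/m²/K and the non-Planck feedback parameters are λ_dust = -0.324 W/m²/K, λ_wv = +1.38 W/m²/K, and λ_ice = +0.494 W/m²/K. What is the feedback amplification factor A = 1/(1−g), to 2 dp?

2.01

Convert to gains: g_dust = -0.324/3.09 = -0.1049; g_wv = 1.38/3.09 = 0.4466; g_ice = 0.494/3.09 = 0.1599.
Total gain g = 0.5016.
A = 1/(1 − 0.5016) = 2.01.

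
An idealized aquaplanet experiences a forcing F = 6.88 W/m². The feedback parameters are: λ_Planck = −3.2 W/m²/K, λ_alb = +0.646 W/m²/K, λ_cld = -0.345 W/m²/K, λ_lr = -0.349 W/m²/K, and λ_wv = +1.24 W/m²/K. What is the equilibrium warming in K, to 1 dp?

3.4 K

Net feedback parameter λ = (−3.2) + (+0.646) + (-0.345) + (-0.349) + (+1.24) = -2.008 W/m²/K.
ΔT = −F/λ = −6.88/(-2.008) = 3.4 K.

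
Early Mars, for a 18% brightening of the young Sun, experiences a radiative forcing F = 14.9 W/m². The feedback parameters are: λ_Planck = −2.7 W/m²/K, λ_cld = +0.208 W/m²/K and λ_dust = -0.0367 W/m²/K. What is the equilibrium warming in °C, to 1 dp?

5.9 °C

Net feedback parameter λ = (−2.7) + (+0.208) + (-0.0367) = -2.5287 W/m²/K.
ΔT = −F/λ = −14.9/(-2.5287) = 5.9 °C.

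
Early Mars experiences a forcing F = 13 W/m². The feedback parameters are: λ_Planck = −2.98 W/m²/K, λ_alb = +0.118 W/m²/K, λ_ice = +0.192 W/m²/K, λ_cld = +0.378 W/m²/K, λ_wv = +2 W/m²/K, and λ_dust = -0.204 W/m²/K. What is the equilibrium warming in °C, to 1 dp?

26.2 °C

Net feedback parameter λ = (−2.98) + (+0.118) + (+0.192) + (+0.378) + (+2) + (-0.204) = -0.496 W/m²/K.
ΔT = −F/λ = −13/(-0.496) = 26.2 °C.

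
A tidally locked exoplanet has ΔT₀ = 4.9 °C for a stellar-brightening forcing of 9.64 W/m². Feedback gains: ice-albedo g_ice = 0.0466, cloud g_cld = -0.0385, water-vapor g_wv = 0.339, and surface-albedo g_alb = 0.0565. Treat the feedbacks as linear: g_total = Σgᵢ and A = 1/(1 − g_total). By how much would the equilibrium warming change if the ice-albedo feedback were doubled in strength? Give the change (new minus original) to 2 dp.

0.70 °C

Original: g = 0.4036, ΔT = 4.9/(1−0.4036) = 8.2160 °C.
With doubled ice-albedo: g' = 0.4502, ΔT' = 4.9/(1−0.4502) = 8.9123 °C.
Change = 8.9123 − 8.2160 = 0.70 °C.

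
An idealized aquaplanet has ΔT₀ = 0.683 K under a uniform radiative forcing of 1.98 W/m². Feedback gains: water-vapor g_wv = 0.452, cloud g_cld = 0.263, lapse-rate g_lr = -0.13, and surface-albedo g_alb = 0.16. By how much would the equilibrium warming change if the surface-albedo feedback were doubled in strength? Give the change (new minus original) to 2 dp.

Original: g = 0.745, ΔT = 0.683/(1−0.745) = 2.6784 K.
With doubled surface-albedo: g' = 0.905, ΔT' = 0.683/(1−0.905) = 7.1895 K.
Change = 7.1895 − 2.6784 = 4.51 K.

4.51 K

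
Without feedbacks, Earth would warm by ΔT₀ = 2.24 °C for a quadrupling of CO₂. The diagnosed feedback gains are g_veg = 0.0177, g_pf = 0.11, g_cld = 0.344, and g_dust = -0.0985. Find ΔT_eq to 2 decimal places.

Total gain g = 0.0177 + 0.11 + 0.344 − 0.0985 = 0.3732.
Amplification A = 1/(1 − 0.3732) = 1.595.
ΔT = 2.24 × 1.595 = 3.57 °C.

3.57 °C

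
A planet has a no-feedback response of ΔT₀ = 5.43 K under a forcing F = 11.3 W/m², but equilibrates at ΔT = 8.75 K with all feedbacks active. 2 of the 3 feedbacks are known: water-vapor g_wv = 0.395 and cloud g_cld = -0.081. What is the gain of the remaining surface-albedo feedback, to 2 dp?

0.07

Amplification A = ΔT/ΔT₀ = 8.75/5.43 = 1.611.
Total gain g = 1 − 1/A = 1 − 1/1.611 = 0.3793.
Known gains sum to 0.395 − 0.081 = 0.314.
g_alb = 0.3793 − 0.314 = 0.07.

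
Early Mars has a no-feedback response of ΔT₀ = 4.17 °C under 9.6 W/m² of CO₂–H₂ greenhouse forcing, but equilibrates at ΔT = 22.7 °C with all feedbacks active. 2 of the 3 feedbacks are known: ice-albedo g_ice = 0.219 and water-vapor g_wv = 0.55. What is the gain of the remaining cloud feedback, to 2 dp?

Amplification A = ΔT/ΔT₀ = 22.7/4.17 = 5.444.
Total gain g = 1 − 1/A = 1 − 1/5.444 = 0.8163.
Known gains sum to 0.219 + 0.55 = 0.769.
g_cld = 0.8163 − 0.769 = 0.05.

0.05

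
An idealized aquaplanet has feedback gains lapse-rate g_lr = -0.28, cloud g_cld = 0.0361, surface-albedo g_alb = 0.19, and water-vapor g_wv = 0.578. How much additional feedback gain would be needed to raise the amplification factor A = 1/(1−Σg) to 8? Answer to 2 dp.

Current total gain = 0.5241.
Target gain for A = 8: g* = 1 − 1/8 = 0.875.
Additional gain needed = 0.875 − 0.5241 = 0.35.

0.35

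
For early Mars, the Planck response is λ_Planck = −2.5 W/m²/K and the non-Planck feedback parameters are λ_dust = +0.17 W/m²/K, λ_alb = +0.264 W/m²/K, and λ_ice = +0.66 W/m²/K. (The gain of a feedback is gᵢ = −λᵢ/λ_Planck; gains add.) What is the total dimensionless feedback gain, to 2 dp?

0.44

Convert to gains: g_dust = 0.17/2.5 = 0.068; g_alb = 0.264/2.5 = 0.1056; g_ice = 0.66/2.5 = 0.264.
Total gain g = 0.4376.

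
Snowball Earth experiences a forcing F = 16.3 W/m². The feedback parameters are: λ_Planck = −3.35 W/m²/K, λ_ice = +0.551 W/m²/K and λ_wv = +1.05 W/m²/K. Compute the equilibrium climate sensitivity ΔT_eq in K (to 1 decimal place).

Net feedback parameter λ = (−3.35) + (+0.551) + (+1.05) = -1.749 W/m²/K.
ΔT = −F/λ = −16.3/(-1.749) = 9.3 K.

9.3 K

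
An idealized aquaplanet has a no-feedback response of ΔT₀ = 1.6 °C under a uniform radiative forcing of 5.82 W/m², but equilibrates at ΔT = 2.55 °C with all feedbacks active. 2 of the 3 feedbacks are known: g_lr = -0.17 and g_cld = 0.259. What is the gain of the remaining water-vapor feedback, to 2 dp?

0.28

Amplification A = ΔT/ΔT₀ = 2.55/1.6 = 1.594.
Total gain g = 1 − 1/A = 1 − 1/1.594 = 0.3726.
Known gains sum to -0.17 + 0.259 = 0.089.
g_wv = 0.3726 − 0.089 = 0.28.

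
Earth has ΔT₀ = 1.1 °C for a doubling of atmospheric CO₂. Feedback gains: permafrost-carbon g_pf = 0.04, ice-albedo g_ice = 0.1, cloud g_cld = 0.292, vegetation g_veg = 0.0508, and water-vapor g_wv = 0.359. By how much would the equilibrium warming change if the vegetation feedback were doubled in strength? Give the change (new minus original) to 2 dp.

Original: g = 0.8418, ΔT = 1.1/(1−0.8418) = 6.9532 °C.
With doubled vegetation: g' = 0.8926, ΔT' = 1.1/(1−0.8926) = 10.2421 °C.
Change = 10.2421 − 6.9532 = 3.29 °C.

3.29 °C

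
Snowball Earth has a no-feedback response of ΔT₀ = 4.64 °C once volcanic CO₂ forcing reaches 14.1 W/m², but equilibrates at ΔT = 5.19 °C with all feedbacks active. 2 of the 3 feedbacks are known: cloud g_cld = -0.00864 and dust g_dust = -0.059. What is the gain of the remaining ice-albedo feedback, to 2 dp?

0.17

Amplification A = ΔT/ΔT₀ = 5.19/4.64 = 1.119.
Total gain g = 1 − 1/A = 1 − 1/1.119 = 0.1063.
Known gains sum to -0.00864 − 0.059 = -0.06764.
g_ice = 0.1063 + 0.06764 = 0.17.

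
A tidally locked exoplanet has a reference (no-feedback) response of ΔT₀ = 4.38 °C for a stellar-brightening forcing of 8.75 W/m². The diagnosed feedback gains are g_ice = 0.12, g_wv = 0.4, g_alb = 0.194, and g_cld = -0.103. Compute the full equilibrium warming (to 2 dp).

Total gain g = 0.12 + 0.4 + 0.194 − 0.103 = 0.611.
Amplification A = 1/(1 − 0.611) = 2.571.
ΔT = 4.38 × 2.571 = 11.26 °C.

11.26 °C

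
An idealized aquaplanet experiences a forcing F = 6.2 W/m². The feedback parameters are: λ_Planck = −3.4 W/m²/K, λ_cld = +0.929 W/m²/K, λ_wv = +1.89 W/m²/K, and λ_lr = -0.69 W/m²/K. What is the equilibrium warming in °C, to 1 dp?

Net feedback parameter λ = (−3.4) + (+0.929) + (+1.89) + (-0.69) = -1.271 W/m²/K.
ΔT = −F/λ = −6.2/(-1.271) = 4.9 °C.

4.9 °C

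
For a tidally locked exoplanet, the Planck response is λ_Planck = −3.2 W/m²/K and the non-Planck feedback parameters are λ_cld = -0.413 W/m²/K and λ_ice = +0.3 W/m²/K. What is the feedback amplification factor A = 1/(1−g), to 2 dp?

0.97

Convert to gains: g_cld = -0.413/3.2 = -0.1291; g_ice = 0.3/3.2 = 0.09375.
Total gain g = -0.03535.
A = 1/(1 + 0.03535) = 0.97.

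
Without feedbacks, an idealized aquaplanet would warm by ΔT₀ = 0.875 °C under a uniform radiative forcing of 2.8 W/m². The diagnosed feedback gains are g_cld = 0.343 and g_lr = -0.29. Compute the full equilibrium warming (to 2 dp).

Total gain g = 0.343 − 0.29 = 0.053.
Amplification A = 1/(1 − 0.053) = 1.056.
ΔT = 0.875 × 1.056 = 0.92 °C.

0.92 °C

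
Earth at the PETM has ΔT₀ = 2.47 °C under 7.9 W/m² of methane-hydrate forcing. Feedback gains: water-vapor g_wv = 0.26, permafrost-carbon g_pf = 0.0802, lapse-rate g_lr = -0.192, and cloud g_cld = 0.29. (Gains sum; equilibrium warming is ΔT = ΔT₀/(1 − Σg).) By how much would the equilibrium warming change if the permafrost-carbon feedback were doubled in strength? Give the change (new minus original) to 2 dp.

Original: g = 0.4382, ΔT = 2.47/(1−0.4382) = 4.3966 °C.
With doubled permafrost-carbon: g' = 0.5184, ΔT' = 2.47/(1−0.5184) = 5.1287 °C.
Change = 5.1287 − 4.3966 = 0.73 °C.

0.73 °C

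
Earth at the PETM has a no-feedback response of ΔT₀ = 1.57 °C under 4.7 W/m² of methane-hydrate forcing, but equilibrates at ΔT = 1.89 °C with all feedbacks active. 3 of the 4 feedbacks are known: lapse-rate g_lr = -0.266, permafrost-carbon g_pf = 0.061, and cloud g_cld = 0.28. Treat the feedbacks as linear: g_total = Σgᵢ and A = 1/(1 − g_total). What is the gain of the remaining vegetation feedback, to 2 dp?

Amplification A = ΔT/ΔT₀ = 1.89/1.57 = 1.204.
Total gain g = 1 − 1/A = 1 − 1/1.204 = 0.1694.
Known gains sum to -0.266 + 0.061 + 0.28 = 0.075.
g_veg = 0.1694 − 0.075 = 0.09.

0.09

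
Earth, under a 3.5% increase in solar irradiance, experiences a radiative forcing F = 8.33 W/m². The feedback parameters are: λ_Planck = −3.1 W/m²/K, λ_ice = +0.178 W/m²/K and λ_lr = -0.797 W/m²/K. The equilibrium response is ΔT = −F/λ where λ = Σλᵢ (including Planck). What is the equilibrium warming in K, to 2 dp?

2.24 K

Net feedback parameter λ = (−3.1) + (+0.178) + (-0.797) = -3.719 W/m²/K.
ΔT = −F/λ = −8.33/(-3.719) = 2.24 K.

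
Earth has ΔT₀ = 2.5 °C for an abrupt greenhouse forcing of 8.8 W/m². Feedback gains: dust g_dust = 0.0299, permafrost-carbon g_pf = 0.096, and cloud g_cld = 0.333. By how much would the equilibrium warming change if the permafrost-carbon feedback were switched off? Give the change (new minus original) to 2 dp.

-0.70 °C

Original: g = 0.4589, ΔT = 2.5/(1−0.4589) = 4.6202 °C.
Without permafrost-carbon: g' = 0.3629, ΔT' = 2.5/(1−0.3629) = 3.9240 °C.
Change = 3.9240 − 4.6202 = -0.70 °C.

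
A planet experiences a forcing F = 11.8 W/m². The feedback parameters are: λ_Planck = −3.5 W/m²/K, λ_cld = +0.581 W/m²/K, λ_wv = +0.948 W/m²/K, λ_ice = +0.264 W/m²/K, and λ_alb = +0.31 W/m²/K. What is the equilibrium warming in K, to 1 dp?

Net feedback parameter λ = (−3.5) + (+0.581) + (+0.948) + (+0.264) + (+0.31) = -1.397 W/m²/K.
ΔT = −F/λ = −11.8/(-1.397) = 8.4 K.

8.4 K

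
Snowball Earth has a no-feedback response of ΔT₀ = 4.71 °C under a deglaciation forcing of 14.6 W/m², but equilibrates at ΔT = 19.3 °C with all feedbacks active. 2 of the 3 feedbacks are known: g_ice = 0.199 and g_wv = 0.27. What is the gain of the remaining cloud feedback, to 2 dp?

0.29

Amplification A = ΔT/ΔT₀ = 19.3/4.71 = 4.098.
Total gain g = 1 − 1/A = 1 − 1/4.098 = 0.756.
Known gains sum to 0.199 + 0.27 = 0.469.
g_cld = 0.756 − 0.469 = 0.29.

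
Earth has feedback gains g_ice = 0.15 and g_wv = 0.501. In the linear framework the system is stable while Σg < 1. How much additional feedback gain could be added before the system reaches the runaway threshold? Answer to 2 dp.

0.35

Current total gain = 0.15 + 0.501 = 0.651.
Margin to runaway = 1 − 0.651 = 0.35.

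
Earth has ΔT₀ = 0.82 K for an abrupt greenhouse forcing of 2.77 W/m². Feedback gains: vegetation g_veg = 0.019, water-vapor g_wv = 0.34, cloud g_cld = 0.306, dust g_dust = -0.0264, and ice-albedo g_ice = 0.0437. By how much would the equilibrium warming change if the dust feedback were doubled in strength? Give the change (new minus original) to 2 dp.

-0.20 K

Original: g = 0.6823, ΔT = 0.82/(1−0.6823) = 2.5811 K.
With doubled dust: g' = 0.6559, ΔT' = 0.82/(1−0.6559) = 2.3830 K.
Change = 2.3830 − 2.5811 = -0.20 K.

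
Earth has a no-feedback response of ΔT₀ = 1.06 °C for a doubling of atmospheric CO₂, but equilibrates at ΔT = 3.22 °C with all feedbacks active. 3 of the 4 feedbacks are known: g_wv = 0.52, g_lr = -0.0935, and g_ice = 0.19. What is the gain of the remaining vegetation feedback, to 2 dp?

0.05

Amplification A = ΔT/ΔT₀ = 3.22/1.06 = 3.038.
Total gain g = 1 − 1/A = 1 − 1/3.038 = 0.6708.
Known gains sum to 0.52 − 0.0935 + 0.19 = 0.6165.
g_veg = 0.6708 − 0.6165 = 0.05.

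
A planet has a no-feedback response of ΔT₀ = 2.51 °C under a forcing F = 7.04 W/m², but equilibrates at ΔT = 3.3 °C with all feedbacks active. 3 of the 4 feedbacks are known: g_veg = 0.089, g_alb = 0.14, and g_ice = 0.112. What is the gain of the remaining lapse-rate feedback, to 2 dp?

Amplification A = ΔT/ΔT₀ = 3.3/2.51 = 1.315.
Total gain g = 1 − 1/A = 1 − 1/1.315 = 0.2395.
Known gains sum to 0.089 + 0.14 + 0.112 = 0.341.
g_lr = 0.2395 − 0.341 = -0.10.

-0.10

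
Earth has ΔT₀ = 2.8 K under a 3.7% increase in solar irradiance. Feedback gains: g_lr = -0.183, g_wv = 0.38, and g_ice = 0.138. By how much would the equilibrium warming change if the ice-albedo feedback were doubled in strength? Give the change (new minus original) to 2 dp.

Original: g = 0.335, ΔT = 2.8/(1−0.335) = 4.2105 K.
With doubled ice-albedo: g' = 0.473, ΔT' = 2.8/(1−0.473) = 5.3131 K.
Change = 5.3131 − 4.2105 = 1.10 K.

1.10 K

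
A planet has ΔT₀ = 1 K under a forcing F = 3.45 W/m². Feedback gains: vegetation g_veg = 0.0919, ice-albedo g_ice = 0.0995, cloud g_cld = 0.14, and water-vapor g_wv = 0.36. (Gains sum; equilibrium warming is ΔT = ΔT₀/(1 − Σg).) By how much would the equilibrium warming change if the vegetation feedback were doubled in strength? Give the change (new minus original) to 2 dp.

Original: g = 0.6914, ΔT = 1/(1−0.6914) = 3.2404 K.
With doubled vegetation: g' = 0.7833, ΔT' = 1/(1−0.7833) = 4.6147 K.
Change = 4.6147 − 3.2404 = 1.37 K.

1.37 K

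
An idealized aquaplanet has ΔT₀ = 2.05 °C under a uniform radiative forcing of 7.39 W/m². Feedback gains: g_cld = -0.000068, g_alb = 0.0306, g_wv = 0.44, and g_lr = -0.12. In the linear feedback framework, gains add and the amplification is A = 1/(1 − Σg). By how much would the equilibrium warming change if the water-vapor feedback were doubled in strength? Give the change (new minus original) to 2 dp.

6.63 °C

Original: g = 0.350532, ΔT = 2.05/(1−0.350532) = 3.1564 °C.
With doubled water-vapor: g' = 0.790532, ΔT' = 2.05/(1−0.790532) = 9.7867 °C.
Change = 9.7867 − 3.1564 = 6.63 °C.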